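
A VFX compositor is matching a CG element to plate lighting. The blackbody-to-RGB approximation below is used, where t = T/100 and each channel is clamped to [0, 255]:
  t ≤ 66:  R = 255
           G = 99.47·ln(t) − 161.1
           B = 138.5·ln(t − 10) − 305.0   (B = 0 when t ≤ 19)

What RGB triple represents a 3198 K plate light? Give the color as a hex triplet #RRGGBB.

#FFB87B

t = 3198/100 = 31.98; the t ≤ 66 branch applies.
R = 255 by definition for t ≤ 66.
G = 99.47·ln 31.98 − 161.1 = 99.47·3.4651 − 161.1 = 183.575.
B = 138.5·ln(31.98 − 10) − 305.0 = 138.5·ln 21.98 − 305.0 = 138.5·3.0901 − 305.0 = 122.983.
Rounded: (255, 184, 123).
In hex: #FFB87B.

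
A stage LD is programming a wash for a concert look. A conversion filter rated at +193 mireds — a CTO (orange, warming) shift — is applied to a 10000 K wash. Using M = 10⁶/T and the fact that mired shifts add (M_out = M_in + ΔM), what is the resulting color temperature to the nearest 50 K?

M_in = 10⁶/10000 = 100.00 mireds.
M_out = 100.00 + (+193) = 293.00 mireds.
T_out = 10⁶/293.00 = 3413.0 K → 3400 K.

3400 K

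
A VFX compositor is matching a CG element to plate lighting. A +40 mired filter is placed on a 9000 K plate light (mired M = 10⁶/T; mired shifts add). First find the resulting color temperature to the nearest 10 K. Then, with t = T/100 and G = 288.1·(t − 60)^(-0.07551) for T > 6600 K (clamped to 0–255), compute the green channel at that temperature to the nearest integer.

M_in = 10⁶/9000 = 111.11; M_out = 111.11 + (+40) = 151.11.
T_out = 10⁶/151.11 = 6617.6 K → 6620 K; t = 66.2.
G = 288.1·(66.2 − 60)^(-0.07551) = 288.1·6.2^(-0.07551) = 288.1·0.87130 = 251.021.
Rounded: 251.

251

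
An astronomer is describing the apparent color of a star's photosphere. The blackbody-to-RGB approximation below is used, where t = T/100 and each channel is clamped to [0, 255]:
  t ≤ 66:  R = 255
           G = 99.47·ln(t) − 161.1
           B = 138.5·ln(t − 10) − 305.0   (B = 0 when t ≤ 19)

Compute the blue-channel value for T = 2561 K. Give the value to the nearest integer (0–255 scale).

76

t = 2561/100 = 25.61; the t ≤ 66 branch applies.
B = 138.5·ln(25.61 − 10) − 305.0 = 138.5·ln 15.61 − 305.0 = 138.5·2.7479 − 305.0 = 75.586.
Rounded: 76.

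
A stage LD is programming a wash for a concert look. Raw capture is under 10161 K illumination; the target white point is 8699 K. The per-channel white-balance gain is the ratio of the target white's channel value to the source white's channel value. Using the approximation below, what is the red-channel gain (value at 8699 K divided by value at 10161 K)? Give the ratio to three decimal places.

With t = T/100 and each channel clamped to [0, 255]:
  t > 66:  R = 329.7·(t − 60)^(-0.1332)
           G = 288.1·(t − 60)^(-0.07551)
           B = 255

At 10161 K (t = 101.61):
  R = 329.7·(101.61 − 60)^(-0.1332) = 329.7·41.61^(-0.1332) = 329.7·0.60859 = 200.651.
At 8699 K (t = 86.99):
  R = 329.7·(86.99 − 60)^(-0.1332) = 329.7·26.99^(-0.1332) = 329.7·0.64471 = 212.561.
Gain = 212.561 / 200.651 = 1.0594 → 1.059.

1.059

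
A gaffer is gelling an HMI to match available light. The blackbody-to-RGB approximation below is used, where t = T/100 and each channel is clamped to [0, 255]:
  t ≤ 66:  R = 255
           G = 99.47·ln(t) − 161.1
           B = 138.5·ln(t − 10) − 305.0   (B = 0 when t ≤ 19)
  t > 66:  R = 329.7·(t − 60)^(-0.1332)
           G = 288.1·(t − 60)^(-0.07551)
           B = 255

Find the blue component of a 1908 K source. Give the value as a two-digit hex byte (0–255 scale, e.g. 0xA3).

0x01

t = 1908/100 = 19.08; the t ≤ 66 branch applies.
B = 138.5·ln(19.08 − 10) − 305.0 = 138.5·ln 9.08 − 305.0 = 138.5·2.2061 − 305.0 = 0.541.
Rounded: 1; in hex, 0x01.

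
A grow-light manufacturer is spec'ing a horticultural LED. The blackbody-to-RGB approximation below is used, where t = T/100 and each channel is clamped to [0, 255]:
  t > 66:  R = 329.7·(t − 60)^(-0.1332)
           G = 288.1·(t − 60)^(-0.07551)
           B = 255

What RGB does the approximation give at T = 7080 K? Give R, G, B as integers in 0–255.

t = 7080/100 = 70.8; the t > 66 branch applies.
R = 329.7·(70.8 − 60)^(-0.1332) = 329.7·10.8^(-0.1332) = 329.7·0.72836 = 240.141.
G = 288.1·(70.8 − 60)^(-0.07551) = 288.1·10.8^(-0.07551) = 288.1·0.83554 = 240.718.
B = 255 by definition for t > 66.
Rounded: (240, 241, 255).

R=240, G=241, B=255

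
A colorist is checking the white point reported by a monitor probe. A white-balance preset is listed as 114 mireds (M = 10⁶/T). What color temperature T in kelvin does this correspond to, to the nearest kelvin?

8772 K

T = 10⁶ / 114 = 8771.93 K → 8772 K.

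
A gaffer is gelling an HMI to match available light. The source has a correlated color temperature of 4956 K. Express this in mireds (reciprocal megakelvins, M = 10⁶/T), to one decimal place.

201.8 mireds

M = 10⁶ / 4956 = 201.776 → 201.8 mireds.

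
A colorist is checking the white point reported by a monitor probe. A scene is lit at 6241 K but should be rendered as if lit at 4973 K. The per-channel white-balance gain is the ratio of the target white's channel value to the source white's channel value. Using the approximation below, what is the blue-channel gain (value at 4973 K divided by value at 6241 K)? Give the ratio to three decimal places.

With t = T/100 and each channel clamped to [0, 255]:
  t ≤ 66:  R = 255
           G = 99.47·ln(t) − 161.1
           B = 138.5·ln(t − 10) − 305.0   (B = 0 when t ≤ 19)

At 6241 K (t = 62.41):
  B = 138.5·ln(62.41 − 10) − 305.0 = 138.5·ln 52.41 − 305.0 = 138.5·3.9591 − 305.0 = 243.335.
At 4973 K (t = 49.73):
  B = 138.5·ln(49.73 − 10) − 305.0 = 138.5·ln 39.73 − 305.0 = 138.5·3.6821 − 305.0 = 204.972.
Gain = 204.972 / 243.335 = 0.8423 → 0.842.

0.842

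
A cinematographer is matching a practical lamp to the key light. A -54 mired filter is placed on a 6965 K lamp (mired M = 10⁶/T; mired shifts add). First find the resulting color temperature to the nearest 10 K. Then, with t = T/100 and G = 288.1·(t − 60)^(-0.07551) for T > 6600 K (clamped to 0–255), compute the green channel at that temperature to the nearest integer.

M_in = 10⁶/6965 = 143.58; M_out = 143.58 + (-54) = 89.58.
T_out = 10⁶/89.58 = 11163.8 K → 11160 K; t = 111.6.
G = 288.1·(111.6 − 60)^(-0.07551) = 288.1·51.6^(-0.07551) = 288.1·0.74247 = 213.905.
Rounded: 214.

214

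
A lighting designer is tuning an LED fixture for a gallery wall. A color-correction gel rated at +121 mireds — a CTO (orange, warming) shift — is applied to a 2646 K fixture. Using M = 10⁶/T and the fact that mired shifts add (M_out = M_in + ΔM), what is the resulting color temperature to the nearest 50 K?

2000 K

M_in = 10⁶/2646 = 377.93 mireds.
M_out = 377.93 + (+121) = 498.93 mireds.
T_out = 10⁶/498.93 = 2004.3 K → 2000 K.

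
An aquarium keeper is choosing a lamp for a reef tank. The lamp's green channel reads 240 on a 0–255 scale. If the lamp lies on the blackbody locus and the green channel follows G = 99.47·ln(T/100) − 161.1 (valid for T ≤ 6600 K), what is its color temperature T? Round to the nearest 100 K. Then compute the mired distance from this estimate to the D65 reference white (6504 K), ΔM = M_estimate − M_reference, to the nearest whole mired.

+25 mireds

ln t = (240 + 161.1) / 99.47 = 4.0324.
t = e^4.0324 = 56.394.
T = 100·t = 5639 K → 5600 K to the nearest 100 K.
M_estimate = 10⁶/5600 = 178.57; M_reference = 10⁶/6504 = 153.75.
ΔM = 178.57 − 153.75 = 24.82 → +25 mireds.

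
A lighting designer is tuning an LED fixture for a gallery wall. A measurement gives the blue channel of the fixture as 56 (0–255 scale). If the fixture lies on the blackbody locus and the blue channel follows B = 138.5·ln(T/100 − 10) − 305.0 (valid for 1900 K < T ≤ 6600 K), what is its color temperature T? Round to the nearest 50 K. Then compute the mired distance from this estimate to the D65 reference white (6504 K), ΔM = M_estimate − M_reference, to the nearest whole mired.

ln(t − 10) = (56 + 305.0) / 138.5 = 2.6065.
t − 10 = e^2.6065 = 13.552, so t = 23.552.
T = 100·t = 2355 K → 2350 K to the nearest 50 K.
M_estimate = 10⁶/2350 = 425.53; M_reference = 10⁶/6504 = 153.75.
ΔM = 425.53 − 153.75 = 271.78 → +272 mireds.

+272 mireds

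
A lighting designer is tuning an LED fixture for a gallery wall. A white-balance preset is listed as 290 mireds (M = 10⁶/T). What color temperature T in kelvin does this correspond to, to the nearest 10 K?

3450 K

T = 10⁶ / 290 = 3448.28 K → 3450 K.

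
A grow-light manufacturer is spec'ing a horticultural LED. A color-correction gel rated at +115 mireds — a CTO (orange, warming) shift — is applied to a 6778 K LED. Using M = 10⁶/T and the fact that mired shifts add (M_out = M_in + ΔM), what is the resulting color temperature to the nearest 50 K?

M_in = 10⁶/6778 = 147.54 mireds.
M_out = 147.54 + (+115) = 262.54 mireds.
T_out = 10⁶/262.54 = 3809.0 K → 3800 K.

3800 K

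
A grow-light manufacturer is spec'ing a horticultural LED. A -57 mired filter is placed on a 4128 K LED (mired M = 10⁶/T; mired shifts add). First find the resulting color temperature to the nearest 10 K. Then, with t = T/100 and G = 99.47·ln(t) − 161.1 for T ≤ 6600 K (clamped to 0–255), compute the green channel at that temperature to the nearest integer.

M_in = 10⁶/4128 = 242.25; M_out = 242.25 + (-57) = 185.25.
T_out = 10⁶/185.25 = 5398.2 K → 5400 K; t = 54.
G = 99.47·ln 54 − 161.1 = 99.47·3.9890 − 161.1 = 235.684.
Rounded: 236.

236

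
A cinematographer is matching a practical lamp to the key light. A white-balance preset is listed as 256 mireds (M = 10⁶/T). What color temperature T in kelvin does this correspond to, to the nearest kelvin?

T = 10⁶ / 256 = 3906.25 K → 3906 K.

3906 K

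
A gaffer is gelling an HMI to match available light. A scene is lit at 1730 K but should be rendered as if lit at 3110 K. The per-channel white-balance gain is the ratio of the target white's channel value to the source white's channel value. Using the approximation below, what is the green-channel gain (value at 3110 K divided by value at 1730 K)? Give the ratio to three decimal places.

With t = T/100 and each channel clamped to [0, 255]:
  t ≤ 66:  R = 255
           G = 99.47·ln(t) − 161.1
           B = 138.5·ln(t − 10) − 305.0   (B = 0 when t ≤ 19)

At 1730 K (t = 17.3):
  G = 99.47·ln 17.3 − 161.1 = 99.47·2.8507 − 161.1 = 122.460.
At 3110 K (t = 31.1):
  G = 99.47·ln 31.1 − 161.1 = 99.47·3.4372 − 161.1 = 180.799.
Gain = 180.799 / 122.460 = 1.4764 → 1.476.

1.476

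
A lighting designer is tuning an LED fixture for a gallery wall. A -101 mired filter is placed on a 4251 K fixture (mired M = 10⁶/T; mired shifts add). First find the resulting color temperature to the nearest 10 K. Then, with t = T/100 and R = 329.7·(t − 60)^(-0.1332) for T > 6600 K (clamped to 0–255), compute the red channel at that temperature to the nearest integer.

231

M_in = 10⁶/4251 = 235.24; M_out = 235.24 + (-101) = 134.24.
T_out = 10⁶/134.24 = 7449.4 K → 7450 K; t = 74.5.
R = 329.7·(74.5 − 60)^(-0.1332) = 329.7·14.5^(-0.1332) = 329.7·0.70033 = 230.900.
Rounded: 231.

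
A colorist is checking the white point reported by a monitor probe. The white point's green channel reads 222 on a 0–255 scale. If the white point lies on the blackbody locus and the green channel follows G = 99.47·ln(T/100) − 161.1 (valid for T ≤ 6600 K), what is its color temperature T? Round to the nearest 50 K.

ln t = (222 + 161.1) / 99.47 = 3.8514.
t = e^3.8514 = 47.059.
T = 100·t = 4706 K → 4700 K to the nearest 50 K.

4700 K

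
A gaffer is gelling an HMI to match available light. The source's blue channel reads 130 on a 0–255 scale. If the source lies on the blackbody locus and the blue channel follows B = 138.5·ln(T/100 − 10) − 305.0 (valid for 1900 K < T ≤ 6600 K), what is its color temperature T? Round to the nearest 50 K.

3300 K

ln(t − 10) = (130 + 305.0) / 138.5 = 3.1408.
t − 10 = e^3.1408 = 23.122, so t = 33.122.
T = 100·t = 3312 K → 3300 K to the nearest 50 K.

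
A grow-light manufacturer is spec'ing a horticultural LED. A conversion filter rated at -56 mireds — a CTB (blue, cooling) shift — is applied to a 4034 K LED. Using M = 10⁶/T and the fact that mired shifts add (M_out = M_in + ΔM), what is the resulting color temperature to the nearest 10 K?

5210 K

M_in = 10⁶/4034 = 247.89 mireds.
M_out = 247.89 + (-56) = 191.89 mireds.
T_out = 10⁶/191.89 = 5211.2 K → 5210 K.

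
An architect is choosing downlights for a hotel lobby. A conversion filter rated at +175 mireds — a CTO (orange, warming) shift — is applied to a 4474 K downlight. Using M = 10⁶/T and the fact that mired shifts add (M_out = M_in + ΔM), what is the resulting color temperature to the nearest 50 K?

M_in = 10⁶/4474 = 223.51 mireds.
M_out = 223.51 + (+175) = 398.51 mireds.
T_out = 10⁶/398.51 = 2509.3 K → 2500 K.

2500 K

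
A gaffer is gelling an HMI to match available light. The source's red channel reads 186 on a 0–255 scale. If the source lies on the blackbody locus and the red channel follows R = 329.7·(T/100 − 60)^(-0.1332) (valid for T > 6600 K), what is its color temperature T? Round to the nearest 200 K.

(t − 60)^(-0.1332) = 186/329.7 = 0.56415.
t − 60 = 0.56415^(1/-0.1332) = 0.56415^(-7.508) = 73.521, so t = 133.521.
T = 100·t = 13352 K → 13400 K to the nearest 200 K.

13400 K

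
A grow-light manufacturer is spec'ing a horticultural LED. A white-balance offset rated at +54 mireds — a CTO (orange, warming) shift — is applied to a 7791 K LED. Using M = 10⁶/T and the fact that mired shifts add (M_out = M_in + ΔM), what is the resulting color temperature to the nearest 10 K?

M_in = 10⁶/7791 = 128.35 mireds.
M_out = 128.35 + (+54) = 182.35 mireds.
T_out = 10⁶/182.35 = 5483.9 K → 5480 K.

5480 K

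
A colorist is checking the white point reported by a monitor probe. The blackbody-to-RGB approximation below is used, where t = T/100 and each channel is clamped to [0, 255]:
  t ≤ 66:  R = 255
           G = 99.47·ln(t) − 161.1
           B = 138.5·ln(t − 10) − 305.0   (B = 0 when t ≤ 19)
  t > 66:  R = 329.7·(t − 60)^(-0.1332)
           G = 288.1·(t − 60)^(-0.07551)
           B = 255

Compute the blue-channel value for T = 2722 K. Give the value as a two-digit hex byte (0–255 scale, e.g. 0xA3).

t = 2722/100 = 27.22; the t ≤ 66 branch applies.
B = 138.5·ln(27.22 − 10) − 305.0 = 138.5·ln 17.22 − 305.0 = 138.5·2.8461 − 305.0 = 89.181.
Rounded: 89; in hex, 0x59.

0x59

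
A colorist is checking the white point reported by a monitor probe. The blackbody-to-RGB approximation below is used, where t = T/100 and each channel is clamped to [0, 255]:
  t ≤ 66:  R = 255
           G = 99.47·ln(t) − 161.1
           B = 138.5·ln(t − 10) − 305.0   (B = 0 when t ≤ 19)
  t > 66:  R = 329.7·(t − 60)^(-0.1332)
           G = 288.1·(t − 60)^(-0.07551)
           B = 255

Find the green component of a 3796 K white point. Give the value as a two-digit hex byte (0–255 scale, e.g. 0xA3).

0xC9

t = 3796/100 = 37.96; the t ≤ 66 branch applies.
G = 99.47·ln 37.96 − 161.1 = 99.47·3.6365 − 161.1 = 200.626.
Rounded: 201; in hex, 0xC9.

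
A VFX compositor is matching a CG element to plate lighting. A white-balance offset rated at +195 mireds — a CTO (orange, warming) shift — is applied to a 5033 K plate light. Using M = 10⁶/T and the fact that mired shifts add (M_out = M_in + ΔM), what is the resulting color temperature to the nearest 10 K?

2540 K

M_in = 10⁶/5033 = 198.69 mireds.
M_out = 198.69 + (+195) = 393.69 mireds.
T_out = 10⁶/393.69 = 2540.1 K → 2540 K.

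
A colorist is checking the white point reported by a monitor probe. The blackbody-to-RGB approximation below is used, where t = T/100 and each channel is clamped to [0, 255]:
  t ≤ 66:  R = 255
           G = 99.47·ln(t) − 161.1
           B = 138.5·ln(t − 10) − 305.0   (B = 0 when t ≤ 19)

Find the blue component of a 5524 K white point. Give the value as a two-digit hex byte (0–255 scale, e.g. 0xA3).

t = 5524/100 = 55.24; the t ≤ 66 branch applies.
B = 138.5·ln(55.24 − 10) − 305.0 = 138.5·ln 45.24 − 305.0 = 138.5·3.8120 − 305.0 = 222.959.
Rounded: 223; in hex, 0xDF.

0xDF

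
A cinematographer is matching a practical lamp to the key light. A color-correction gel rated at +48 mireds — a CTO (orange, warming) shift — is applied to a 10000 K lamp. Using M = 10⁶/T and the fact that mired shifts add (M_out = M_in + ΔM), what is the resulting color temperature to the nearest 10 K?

M_in = 10⁶/10000 = 100.00 mireds.
M_out = 100.00 + (+48) = 148.00 mireds.
T_out = 10⁶/148.00 = 6756.8 K → 6760 K.

6760 K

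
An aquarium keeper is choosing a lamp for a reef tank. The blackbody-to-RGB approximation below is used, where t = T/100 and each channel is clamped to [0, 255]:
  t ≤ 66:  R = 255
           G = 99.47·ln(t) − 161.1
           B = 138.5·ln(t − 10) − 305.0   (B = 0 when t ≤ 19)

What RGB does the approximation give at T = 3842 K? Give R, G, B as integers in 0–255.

R=255, G=202, B=159

t = 3842/100 = 38.42; the t ≤ 66 branch applies.
R = 255 by definition for t ≤ 66.
G = 99.47·ln 38.42 − 161.1 = 99.47·3.6486 − 161.1 = 201.824.
B = 138.5·ln(38.42 − 10) − 305.0 = 138.5·ln 28.42 − 305.0 = 138.5·3.3471 − 305.0 = 158.572.
Rounded: (255, 202, 159).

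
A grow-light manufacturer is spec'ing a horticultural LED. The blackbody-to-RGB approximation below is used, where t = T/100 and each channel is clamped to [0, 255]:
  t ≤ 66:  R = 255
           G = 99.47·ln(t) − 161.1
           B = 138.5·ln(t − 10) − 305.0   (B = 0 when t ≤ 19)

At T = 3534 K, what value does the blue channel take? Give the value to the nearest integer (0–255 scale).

143

t = 3534/100 = 35.34; the t ≤ 66 branch applies.
B = 138.5·ln(35.34 − 10) − 305.0 = 138.5·ln 25.34 − 305.0 = 138.5·3.2324 − 305.0 = 142.685.
Rounded: 143.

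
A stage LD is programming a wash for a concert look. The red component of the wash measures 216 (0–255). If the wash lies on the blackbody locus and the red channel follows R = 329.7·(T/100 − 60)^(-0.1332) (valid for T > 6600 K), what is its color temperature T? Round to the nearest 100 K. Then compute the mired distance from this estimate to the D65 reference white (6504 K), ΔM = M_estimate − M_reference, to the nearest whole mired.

-35 mireds

(t − 60)^(-0.1332) = 216/329.7 = 0.65514.
t − 60 = 0.65514^(1/-0.1332) = 0.65514^(-7.508) = 23.926, so t = 83.926.
T = 100·t = 8393 K → 8400 K to the nearest 100 K.
M_estimate = 10⁶/8400 = 119.05; M_reference = 10⁶/6504 = 153.75.
ΔM = 119.05 − 153.75 = -34.70 → -35 mireds.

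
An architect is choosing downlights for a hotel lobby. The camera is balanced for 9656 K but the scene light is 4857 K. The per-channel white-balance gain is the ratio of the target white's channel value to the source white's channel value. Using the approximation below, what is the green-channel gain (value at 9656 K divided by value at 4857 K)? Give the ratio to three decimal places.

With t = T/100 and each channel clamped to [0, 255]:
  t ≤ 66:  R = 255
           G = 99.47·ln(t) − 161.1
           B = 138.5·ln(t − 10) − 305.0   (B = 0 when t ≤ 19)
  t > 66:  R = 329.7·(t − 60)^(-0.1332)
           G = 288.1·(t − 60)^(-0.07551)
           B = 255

0.975

At 4857 K (t = 48.57):
  G = 99.47·ln 48.57 − 161.1 = 99.47·3.8830 − 161.1 = 225.143.
At 9656 K (t = 96.56):
  G = 288.1·(96.56 − 60)^(-0.07551) = 288.1·36.56^(-0.07551) = 288.1·0.76204 = 219.544.
Gain = 219.544 / 225.143 = 0.9751 → 0.975.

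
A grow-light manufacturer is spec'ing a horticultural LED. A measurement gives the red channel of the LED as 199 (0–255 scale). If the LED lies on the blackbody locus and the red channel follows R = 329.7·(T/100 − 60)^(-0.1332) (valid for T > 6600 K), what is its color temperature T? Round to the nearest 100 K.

(t − 60)^(-0.1332) = 199/329.7 = 0.60358.
t − 60 = 0.60358^(1/-0.1332) = 0.60358^(-7.508) = 44.273, so t = 104.273.
T = 100·t = 10427 K → 10400 K to the nearest 100 K.

10400 K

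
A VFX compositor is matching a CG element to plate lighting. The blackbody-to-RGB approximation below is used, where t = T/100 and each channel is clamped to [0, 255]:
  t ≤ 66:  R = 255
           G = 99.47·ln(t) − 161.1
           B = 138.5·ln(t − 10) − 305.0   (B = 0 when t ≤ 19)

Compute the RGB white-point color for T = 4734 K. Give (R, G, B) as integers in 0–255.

t = 4734/100 = 47.34; the t ≤ 66 branch applies.
R = 255 by definition for t ≤ 66.
G = 99.47·ln 47.34 − 161.1 = 99.47·3.8574 − 161.1 = 222.591.
B = 138.5·ln(47.34 − 10) − 305.0 = 138.5·ln 37.34 − 305.0 = 138.5·3.6201 − 305.0 = 196.379.
Rounded: (255, 223, 196).

(255, 223, 196)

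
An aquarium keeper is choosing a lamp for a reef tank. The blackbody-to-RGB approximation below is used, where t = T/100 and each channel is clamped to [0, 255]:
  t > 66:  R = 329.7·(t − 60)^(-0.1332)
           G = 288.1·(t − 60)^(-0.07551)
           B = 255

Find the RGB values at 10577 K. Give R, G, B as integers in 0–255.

R=198, G=216, B=255

t = 10577/100 = 105.77; the t > 66 branch applies.
R = 329.7·(105.77 − 60)^(-0.1332) = 329.7·45.77^(-0.1332) = 329.7·0.60091 = 198.121.
G = 288.1·(105.77 − 60)^(-0.07551) = 288.1·45.77^(-0.07551) = 288.1·0.74922 = 215.850.
B = 255 by definition for t > 66.
Rounded: (198, 216, 255).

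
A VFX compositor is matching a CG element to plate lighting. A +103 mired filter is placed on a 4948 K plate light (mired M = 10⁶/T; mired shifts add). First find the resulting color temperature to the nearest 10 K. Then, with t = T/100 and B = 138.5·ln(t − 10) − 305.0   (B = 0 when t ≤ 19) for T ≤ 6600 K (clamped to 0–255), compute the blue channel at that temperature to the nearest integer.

M_in = 10⁶/4948 = 202.10; M_out = 202.10 + (+103) = 305.10.
T_out = 10⁶/305.10 = 3277.6 K → 3280 K; t = 32.8.
B = 138.5·ln(32.8 − 10) − 305.0 = 138.5·ln 22.8 − 305.0 = 138.5·3.1268 − 305.0 = 128.056.
Rounded: 128.

128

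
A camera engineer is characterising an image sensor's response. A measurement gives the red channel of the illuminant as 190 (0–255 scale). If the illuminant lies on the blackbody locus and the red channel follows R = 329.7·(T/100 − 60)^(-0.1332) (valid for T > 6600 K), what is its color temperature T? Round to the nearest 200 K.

12200 K

(t − 60)^(-0.1332) = 190/329.7 = 0.57628.
t − 60 = 0.57628^(1/-0.1332) = 0.57628^(-7.508) = 62.667, so t = 122.667.
T = 100·t = 12267 K → 12200 K to the nearest 200 K.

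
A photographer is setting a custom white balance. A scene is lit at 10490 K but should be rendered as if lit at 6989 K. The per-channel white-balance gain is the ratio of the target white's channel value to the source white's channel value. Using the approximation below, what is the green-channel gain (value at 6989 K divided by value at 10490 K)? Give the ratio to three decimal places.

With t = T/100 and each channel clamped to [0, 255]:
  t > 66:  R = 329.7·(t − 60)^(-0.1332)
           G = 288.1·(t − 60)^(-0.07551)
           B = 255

1.121

At 10490 K (t = 104.9):
  G = 288.1·(104.9 − 60)^(-0.07551) = 288.1·44.9^(-0.07551) = 288.1·0.75031 = 216.163.
At 6989 K (t = 69.89):
  G = 288.1·(69.89 − 60)^(-0.07551) = 288.1·9.89^(-0.07551) = 288.1·0.84111 = 242.324.
Gain = 242.324 / 216.163 = 1.1210 → 1.121.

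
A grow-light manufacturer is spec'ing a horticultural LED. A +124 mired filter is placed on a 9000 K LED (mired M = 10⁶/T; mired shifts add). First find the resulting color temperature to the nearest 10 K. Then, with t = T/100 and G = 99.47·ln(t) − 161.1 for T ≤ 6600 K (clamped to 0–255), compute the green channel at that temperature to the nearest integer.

M_in = 10⁶/9000 = 111.11; M_out = 111.11 + (+124) = 235.11.
T_out = 10⁶/235.11 = 4253.3 K → 4250 K; t = 42.5.
G = 99.47·ln 42.5 − 161.1 = 99.47·3.7495 − 161.1 = 211.863.
Rounded: 212.

212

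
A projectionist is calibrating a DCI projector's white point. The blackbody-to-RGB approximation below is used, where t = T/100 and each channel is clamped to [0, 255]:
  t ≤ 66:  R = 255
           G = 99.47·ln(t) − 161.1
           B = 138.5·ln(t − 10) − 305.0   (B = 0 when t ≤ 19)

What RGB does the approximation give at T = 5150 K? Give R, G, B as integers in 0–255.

t = 5150/100 = 51.5; the t ≤ 66 branch applies.
R = 255 by definition for t ≤ 66.
G = 99.47·ln 51.5 − 161.1 = 99.47·3.9416 − 161.1 = 230.969.
B = 138.5·ln(51.5 − 10) − 305.0 = 138.5·ln 41.5 − 305.0 = 138.5·3.7257 − 305.0 = 211.009.
Rounded: (255, 231, 211).

R=255, G=231, B=211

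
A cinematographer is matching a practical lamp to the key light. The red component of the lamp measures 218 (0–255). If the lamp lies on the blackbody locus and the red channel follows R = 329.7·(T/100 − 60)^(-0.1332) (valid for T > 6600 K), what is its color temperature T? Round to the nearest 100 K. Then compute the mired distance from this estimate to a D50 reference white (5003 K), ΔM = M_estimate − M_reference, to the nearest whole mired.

(t − 60)^(-0.1332) = 218/329.7 = 0.66121.
t − 60 = 0.66121^(1/-0.1332) = 0.66121^(-7.508) = 22.326, so t = 82.326.
T = 100·t = 8233 K → 8200 K to the nearest 100 K.
M_estimate = 10⁶/8200 = 121.95; M_reference = 10⁶/5003 = 199.88.
ΔM = 121.95 − 199.88 = -77.93 → -78 mireds.

-78 mireds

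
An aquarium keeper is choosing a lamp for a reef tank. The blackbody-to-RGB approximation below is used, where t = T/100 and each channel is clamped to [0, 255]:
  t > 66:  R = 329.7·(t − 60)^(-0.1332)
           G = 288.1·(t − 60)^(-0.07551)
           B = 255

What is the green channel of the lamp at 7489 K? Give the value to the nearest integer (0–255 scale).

t = 7489/100 = 74.89; the t > 66 branch applies.
G = 288.1·(74.89 − 60)^(-0.07551) = 288.1·14.89^(-0.07551) = 288.1·0.81552 = 234.951.
Rounded: 235.

235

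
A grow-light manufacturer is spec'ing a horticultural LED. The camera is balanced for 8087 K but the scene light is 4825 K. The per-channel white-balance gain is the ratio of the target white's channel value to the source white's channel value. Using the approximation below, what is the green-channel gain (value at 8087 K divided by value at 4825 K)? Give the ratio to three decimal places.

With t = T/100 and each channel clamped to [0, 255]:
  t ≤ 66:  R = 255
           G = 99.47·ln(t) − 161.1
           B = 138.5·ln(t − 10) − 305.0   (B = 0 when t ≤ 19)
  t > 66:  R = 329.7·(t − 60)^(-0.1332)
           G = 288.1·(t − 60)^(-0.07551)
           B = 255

At 4825 K (t = 48.25):
  G = 99.47·ln 48.25 − 161.1 = 99.47·3.8764 − 161.1 = 224.485.
At 8087 K (t = 80.87):
  G = 288.1·(80.87 − 60)^(-0.07551) = 288.1·20.87^(-0.07551) = 288.1·0.79499 = 229.037.
Gain = 229.037 / 224.485 = 1.0203 → 1.020.

1.020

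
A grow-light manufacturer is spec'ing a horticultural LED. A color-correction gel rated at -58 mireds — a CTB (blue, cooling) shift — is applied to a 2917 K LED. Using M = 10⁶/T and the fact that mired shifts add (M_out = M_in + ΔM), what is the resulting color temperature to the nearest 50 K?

3500 K

M_in = 10⁶/2917 = 342.82 mireds.
M_out = 342.82 + (-58) = 284.82 mireds.
T_out = 10⁶/284.82 = 3511.0 K → 3500 K.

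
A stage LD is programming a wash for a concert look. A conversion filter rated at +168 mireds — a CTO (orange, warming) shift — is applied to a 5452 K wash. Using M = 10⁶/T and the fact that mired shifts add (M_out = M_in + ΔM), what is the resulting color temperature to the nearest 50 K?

M_in = 10⁶/5452 = 183.42 mireds.
M_out = 183.42 + (+168) = 351.42 mireds.
T_out = 10⁶/351.42 = 2845.6 K → 2850 K.

2850 K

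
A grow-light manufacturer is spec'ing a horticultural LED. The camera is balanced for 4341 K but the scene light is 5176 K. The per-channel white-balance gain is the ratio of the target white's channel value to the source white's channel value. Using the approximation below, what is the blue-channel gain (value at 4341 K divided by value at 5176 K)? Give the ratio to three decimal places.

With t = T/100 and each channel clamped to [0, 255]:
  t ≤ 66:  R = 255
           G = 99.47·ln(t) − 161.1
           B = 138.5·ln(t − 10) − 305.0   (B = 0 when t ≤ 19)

0.854

At 5176 K (t = 51.76):
  B = 138.5·ln(51.76 − 10) − 305.0 = 138.5·ln 41.76 − 305.0 = 138.5·3.7319 − 305.0 = 211.874.
At 4341 K (t = 43.41):
  B = 138.5·ln(43.41 − 10) − 305.0 = 138.5·ln 33.41 − 305.0 = 138.5·3.5089 − 305.0 = 180.976.
Gain = 180.976 / 211.874 = 0.8542 → 0.854.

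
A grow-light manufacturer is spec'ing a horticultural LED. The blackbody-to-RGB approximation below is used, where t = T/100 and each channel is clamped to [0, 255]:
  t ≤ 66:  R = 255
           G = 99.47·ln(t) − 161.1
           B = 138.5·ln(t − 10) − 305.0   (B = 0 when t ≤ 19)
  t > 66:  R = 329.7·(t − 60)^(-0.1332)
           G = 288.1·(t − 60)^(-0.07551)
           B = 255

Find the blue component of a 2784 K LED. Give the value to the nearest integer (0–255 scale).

94

t = 2784/100 = 27.84; the t ≤ 66 branch applies.
B = 138.5·ln(27.84 − 10) − 305.0 = 138.5·ln 17.84 − 305.0 = 138.5·2.8814 − 305.0 = 94.080.
Rounded: 94.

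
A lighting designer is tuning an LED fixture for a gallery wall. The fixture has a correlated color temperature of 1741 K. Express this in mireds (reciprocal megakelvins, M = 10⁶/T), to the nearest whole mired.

M = 10⁶ / 1741 = 574.383 → 574 mireds.

574 mireds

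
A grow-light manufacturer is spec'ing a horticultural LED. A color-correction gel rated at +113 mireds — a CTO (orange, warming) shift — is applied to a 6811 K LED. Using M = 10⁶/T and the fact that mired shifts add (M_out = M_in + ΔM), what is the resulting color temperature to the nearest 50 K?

3850 K

M_in = 10⁶/6811 = 146.82 mireds.
M_out = 146.82 + (+113) = 259.82 mireds.
T_out = 10⁶/259.82 = 3848.8 K → 3850 K.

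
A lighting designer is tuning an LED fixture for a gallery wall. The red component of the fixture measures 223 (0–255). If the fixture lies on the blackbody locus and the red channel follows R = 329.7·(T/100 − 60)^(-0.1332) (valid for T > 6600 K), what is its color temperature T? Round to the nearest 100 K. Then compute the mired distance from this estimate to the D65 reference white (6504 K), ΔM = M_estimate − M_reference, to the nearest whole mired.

(t − 60)^(-0.1332) = 223/329.7 = 0.67637.
t − 60 = 0.67637^(1/-0.1332) = 0.67637^(-7.508) = 18.831, so t = 78.831.
T = 100·t = 7883 K → 7900 K to the nearest 100 K.
M_estimate = 10⁶/7900 = 126.58; M_reference = 10⁶/6504 = 153.75.
ΔM = 126.58 − 153.75 = -27.17 → -27 mireds.

-27 mireds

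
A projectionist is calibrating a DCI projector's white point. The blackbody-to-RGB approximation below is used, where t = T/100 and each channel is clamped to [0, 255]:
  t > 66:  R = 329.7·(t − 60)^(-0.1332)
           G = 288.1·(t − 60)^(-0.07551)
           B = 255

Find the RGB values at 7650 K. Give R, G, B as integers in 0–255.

t = 7650/100 = 76.5; the t > 66 branch applies.
R = 329.7·(76.5 − 60)^(-0.1332) = 329.7·16.5^(-0.1332) = 329.7·0.68838 = 226.960.
G = 288.1·(76.5 − 60)^(-0.07551) = 288.1·16.5^(-0.07551) = 288.1·0.80922 = 233.137.
B = 255 by definition for t > 66.
Rounded: (227, 233, 255).

R=227, G=233, B=255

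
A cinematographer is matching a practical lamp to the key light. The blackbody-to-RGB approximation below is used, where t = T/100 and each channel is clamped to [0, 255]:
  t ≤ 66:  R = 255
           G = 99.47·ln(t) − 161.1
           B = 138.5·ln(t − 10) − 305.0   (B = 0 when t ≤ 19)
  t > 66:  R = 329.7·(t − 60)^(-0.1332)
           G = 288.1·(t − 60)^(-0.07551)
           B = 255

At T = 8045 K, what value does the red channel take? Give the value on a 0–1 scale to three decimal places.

t = 8045/100 = 80.45; the t > 66 branch applies.
R = 329.7·(80.45 − 60)^(-0.1332) = 329.7·20.45^(-0.1332) = 329.7·0.66898 = 220.564.
On a 0–1 scale: 220.564/255 = 0.8650 → 0.865.

0.865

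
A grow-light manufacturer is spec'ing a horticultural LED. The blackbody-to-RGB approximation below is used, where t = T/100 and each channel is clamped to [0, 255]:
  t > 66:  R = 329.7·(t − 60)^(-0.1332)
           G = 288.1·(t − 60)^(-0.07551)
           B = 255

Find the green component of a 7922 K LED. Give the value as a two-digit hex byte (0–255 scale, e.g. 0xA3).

0xE6

t = 7922/100 = 79.22; the t > 66 branch applies.
G = 288.1·(79.22 − 60)^(-0.07551) = 288.1·19.22^(-0.07551) = 288.1·0.79995 = 230.466.
Rounded: 230; in hex, 0xE6.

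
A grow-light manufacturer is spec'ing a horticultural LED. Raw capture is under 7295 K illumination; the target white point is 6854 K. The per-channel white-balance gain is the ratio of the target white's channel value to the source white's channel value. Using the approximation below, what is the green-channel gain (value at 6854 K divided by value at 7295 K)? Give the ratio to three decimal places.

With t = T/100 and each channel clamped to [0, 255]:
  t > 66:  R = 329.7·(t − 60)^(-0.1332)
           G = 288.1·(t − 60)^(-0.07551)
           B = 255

At 7295 K (t = 72.95):
  G = 288.1·(72.95 − 60)^(-0.07551) = 288.1·12.95^(-0.07551) = 288.1·0.82416 = 237.441.
At 6854 K (t = 68.54):
  G = 288.1·(68.54 − 60)^(-0.07551) = 288.1·8.54^(-0.07551) = 288.1·0.85048 = 245.024.
Gain = 245.024 / 237.441 = 1.0319 → 1.032.

1.032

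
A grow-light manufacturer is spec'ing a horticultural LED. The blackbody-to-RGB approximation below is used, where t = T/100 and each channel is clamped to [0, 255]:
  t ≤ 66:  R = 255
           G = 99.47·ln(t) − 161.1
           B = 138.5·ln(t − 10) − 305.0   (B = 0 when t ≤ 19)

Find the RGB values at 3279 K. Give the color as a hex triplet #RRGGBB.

#FFBA80

t = 3279/100 = 32.79; the t ≤ 66 branch applies.
R = 255 by definition for t ≤ 66.
G = 99.47·ln 32.79 − 161.1 = 99.47·3.4901 − 161.1 = 186.063.
B = 138.5·ln(32.79 − 10) − 305.0 = 138.5·ln 22.79 − 305.0 = 138.5·3.1263 − 305.0 = 127.996.
Rounded: (255, 186, 128).
In hex: #FFBA80.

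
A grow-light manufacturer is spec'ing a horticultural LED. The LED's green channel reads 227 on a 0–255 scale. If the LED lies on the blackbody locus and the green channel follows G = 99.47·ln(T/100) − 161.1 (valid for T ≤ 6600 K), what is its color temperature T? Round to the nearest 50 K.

4950 K

ln t = (227 + 161.1) / 99.47 = 3.9017.
t = e^3.9017 = 49.485.
T = 100·t = 4949 K → 4950 K to the nearest 50 K.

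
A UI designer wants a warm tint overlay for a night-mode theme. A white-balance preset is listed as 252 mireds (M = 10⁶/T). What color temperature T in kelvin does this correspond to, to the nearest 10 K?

T = 10⁶ / 252 = 3968.25 K → 3970 K.

3970 K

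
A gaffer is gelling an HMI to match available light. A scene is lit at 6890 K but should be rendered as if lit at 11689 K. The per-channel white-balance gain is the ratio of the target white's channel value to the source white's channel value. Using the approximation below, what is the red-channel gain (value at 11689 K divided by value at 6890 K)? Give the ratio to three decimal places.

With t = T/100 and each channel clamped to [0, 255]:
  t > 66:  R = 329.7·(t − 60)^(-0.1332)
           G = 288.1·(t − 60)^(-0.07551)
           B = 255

0.781

At 6890 K (t = 68.9):
  R = 329.7·(68.9 − 60)^(-0.1332) = 329.7·8.9^(-0.1332) = 329.7·0.74738 = 246.411.
At 11689 K (t = 116.89):
  R = 329.7·(116.89 − 60)^(-0.1332) = 329.7·56.89^(-0.1332) = 329.7·0.58375 = 192.463.
Gain = 192.463 / 246.411 = 0.7811 → 0.781.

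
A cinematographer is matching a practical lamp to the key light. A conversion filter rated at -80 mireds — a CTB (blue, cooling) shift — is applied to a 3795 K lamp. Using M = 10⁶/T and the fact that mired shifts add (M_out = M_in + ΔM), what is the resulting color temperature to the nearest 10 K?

5450 K

M_in = 10⁶/3795 = 263.50 mireds.
M_out = 263.50 + (-80) = 183.50 mireds.
T_out = 10⁶/183.50 = 5449.5 K → 5450 K.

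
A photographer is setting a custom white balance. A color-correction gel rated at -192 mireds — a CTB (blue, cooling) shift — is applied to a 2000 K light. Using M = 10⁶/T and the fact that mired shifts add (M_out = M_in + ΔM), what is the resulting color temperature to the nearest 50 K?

M_in = 10⁶/2000 = 500.00 mireds.
M_out = 500.00 + (-192) = 308.00 mireds.
T_out = 10⁶/308.00 = 3246.8 K → 3250 K.

3250 K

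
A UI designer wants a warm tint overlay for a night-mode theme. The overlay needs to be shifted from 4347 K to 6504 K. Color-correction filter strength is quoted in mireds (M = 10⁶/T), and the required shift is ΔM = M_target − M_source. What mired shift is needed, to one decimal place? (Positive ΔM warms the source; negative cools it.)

M_source = 10⁶/4347 = 230.044; M_target = 10⁶/6504 = 153.752.
ΔM = 153.752 − 230.044 = -76.292 → -76.3 mireds, a cooling shift.

-76.3 mireds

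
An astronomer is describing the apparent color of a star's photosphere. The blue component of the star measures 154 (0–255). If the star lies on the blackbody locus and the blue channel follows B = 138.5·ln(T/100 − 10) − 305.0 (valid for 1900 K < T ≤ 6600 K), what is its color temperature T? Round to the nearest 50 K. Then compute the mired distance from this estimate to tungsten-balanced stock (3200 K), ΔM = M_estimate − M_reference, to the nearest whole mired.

-46 mireds

ln(t − 10) = (154 + 305.0) / 138.5 = 3.3141.
t − 10 = e^3.3141 = 27.497, so t = 37.497.
T = 100·t = 3750 K → 3750 K to the nearest 50 K.
M_estimate = 10⁶/3750 = 266.67; M_reference = 10⁶/3200 = 312.50.
ΔM = 266.67 − 312.50 = -45.83 → -46 mireds.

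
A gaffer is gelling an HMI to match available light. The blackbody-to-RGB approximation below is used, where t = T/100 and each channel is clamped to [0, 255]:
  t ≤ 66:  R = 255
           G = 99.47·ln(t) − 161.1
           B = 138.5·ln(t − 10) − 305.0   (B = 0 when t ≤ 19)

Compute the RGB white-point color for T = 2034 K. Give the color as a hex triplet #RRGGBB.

t = 2034/100 = 20.34; the t ≤ 66 branch applies.
R = 255 by definition for t ≤ 66.
G = 99.47·ln 20.34 − 161.1 = 99.47·3.0126 − 161.1 = 138.562.
B = 138.5·ln(20.34 − 10) − 305.0 = 138.5·ln 10.34 − 305.0 = 138.5·2.3360 − 305.0 = 18.539.
Rounded: (255, 139, 19).
In hex: #FF8B13.

#FF8B13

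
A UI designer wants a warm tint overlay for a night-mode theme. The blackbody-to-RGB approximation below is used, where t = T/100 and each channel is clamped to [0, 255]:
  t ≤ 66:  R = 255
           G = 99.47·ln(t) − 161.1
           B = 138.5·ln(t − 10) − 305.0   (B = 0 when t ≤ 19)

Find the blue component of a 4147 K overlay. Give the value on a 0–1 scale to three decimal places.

t = 4147/100 = 41.47; the t ≤ 66 branch applies.
B = 138.5·ln(41.47 − 10) − 305.0 = 138.5·ln 31.47 − 305.0 = 138.5·3.4490 − 305.0 = 172.691.
On a 0–1 scale: 172.691/255 = 0.6772 → 0.677.

0.677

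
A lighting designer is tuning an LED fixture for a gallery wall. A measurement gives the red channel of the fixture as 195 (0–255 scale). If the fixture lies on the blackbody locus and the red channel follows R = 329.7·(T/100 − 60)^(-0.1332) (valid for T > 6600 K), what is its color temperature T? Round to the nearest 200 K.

11200 K

(t − 60)^(-0.1332) = 195/329.7 = 0.59145.
t − 60 = 0.59145^(1/-0.1332) = 0.59145^(-7.508) = 51.564, so t = 111.564.
T = 100·t = 11156 K → 11200 K to the nearest 200 K.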